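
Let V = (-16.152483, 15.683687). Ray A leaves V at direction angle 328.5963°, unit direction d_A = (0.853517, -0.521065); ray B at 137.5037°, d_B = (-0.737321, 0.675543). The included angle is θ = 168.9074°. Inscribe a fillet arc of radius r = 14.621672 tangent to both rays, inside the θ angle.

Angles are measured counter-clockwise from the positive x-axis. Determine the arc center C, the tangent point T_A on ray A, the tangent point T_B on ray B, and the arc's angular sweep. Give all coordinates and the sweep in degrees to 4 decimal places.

center=(-7.3218,27.4237) T_A=(-14.9406,14.9439) T_B=(-17.1994,16.6428) sweep=11.0926

bisector direction at 53.0500° = (0.601118,0.799160)
center distance |VC| = r/sin(θ/2) = 14.621672/sin(84.4537°) = 14.690446
C = V + |VC|·bis = (-7.3218,27.4237)
T_A = V + ((C−V)·d_A)·d_A = V + 1.4198·d_A = (-14.9406,14.9439)
T_B = V + ((C−V)·d_B)·d_B = V + 1.4198·d_B = (-17.1994,16.6428)
sweep = 180° − θ = 11.0926°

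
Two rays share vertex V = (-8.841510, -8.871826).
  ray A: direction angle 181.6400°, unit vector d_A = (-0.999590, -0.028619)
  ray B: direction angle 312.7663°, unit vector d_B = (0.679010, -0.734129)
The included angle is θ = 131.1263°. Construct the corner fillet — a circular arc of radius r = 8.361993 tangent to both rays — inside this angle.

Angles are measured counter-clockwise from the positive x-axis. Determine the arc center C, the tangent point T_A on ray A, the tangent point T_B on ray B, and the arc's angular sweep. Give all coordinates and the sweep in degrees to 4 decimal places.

center=(-12.4003,-17.3391) T_A=(-12.6396,-8.9806) T_B=(-6.2615,-11.6613) sweep=48.8737

bisector direction at 247.2031° = (-0.387465,-0.921884)
center distance |VC| = r/sin(θ/2) = 8.361993/sin(65.5631°) = 9.184787
C = V + |VC|·bis = (-12.4003,-17.3391)
T_A = V + ((C−V)·d_A)·d_A = V + 3.7997·d_A = (-12.6396,-8.9806)
T_B = V + ((C−V)·d_B)·d_B = V + 3.7997·d_B = (-6.2615,-11.6613)
sweep = 180° − θ = 48.8737°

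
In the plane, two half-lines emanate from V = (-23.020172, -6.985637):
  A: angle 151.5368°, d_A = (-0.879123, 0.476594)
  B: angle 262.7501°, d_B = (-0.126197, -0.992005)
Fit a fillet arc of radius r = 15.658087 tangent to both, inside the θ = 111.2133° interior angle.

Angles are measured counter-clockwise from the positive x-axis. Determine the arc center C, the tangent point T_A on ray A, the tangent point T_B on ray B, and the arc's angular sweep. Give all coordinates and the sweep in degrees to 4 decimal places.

bisector direction at 207.1435° = (-0.889867,-0.456220)
center distance |VC| = r/sin(θ/2) = 15.658087/sin(55.6067°) = 18.975381
C = V + |VC|·bis = (-39.9057,-15.6426)
T_A = V + ((C−V)·d_A)·d_A = V + 10.7186·d_A = (-32.4432,-1.8772)
T_B = V + ((C−V)·d_B)·d_B = V + 10.7186·d_B = (-24.3728,-17.6186)
sweep = 180° − θ = 68.7867°

center=(-39.9057,-15.6426) T_A=(-32.4432,-1.8772) T_B=(-24.3728,-17.6186) sweep=68.7867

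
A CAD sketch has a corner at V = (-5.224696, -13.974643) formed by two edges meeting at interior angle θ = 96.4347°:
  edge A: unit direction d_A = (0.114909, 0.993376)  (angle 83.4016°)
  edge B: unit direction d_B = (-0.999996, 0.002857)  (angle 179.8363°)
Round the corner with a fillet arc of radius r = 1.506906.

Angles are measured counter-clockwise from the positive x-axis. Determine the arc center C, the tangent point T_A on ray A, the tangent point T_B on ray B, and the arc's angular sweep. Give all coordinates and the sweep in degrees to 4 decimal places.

bisector direction at 131.6190° = (-0.664174,0.747578)
center distance |VC| = r/sin(θ/2) = 1.506906/sin(48.2174°) = 2.020854
C = V + |VC|·bis = (-6.5669,-12.4639)
T_A = V + ((C−V)·d_A)·d_A = V + 1.3465·d_A = (-5.0700,-12.6371)
T_B = V + ((C−V)·d_B)·d_B = V + 1.3465·d_B = (-6.5712,-13.9708)
sweep = 180° − θ = 83.5653°

center=(-6.5669,-12.4639) T_A=(-5.0700,-12.6371) T_B=(-6.5712,-13.9708) sweep=83.5653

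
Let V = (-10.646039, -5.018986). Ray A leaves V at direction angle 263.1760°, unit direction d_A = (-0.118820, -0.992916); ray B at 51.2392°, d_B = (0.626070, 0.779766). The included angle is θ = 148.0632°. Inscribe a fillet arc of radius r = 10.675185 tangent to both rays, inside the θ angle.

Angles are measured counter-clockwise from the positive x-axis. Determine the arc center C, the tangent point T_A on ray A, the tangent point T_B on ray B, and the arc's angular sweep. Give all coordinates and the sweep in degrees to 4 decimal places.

center=(-0.4094,-9.3205) T_A=(-11.0090,-8.0520) T_B=(-8.7336,-2.6370) sweep=31.9368

bisector direction at 337.2076° = (0.921915,-0.387393)
center distance |VC| = r/sin(θ/2) = 10.675185/sin(74.0316°) = 11.103635
C = V + |VC|·bis = (-0.4094,-9.3205)
T_A = V + ((C−V)·d_A)·d_A = V + 3.0547·d_A = (-11.0090,-8.0520)
T_B = V + ((C−V)·d_B)·d_B = V + 3.0547·d_B = (-8.7336,-2.6370)
sweep = 180° − θ = 31.9368°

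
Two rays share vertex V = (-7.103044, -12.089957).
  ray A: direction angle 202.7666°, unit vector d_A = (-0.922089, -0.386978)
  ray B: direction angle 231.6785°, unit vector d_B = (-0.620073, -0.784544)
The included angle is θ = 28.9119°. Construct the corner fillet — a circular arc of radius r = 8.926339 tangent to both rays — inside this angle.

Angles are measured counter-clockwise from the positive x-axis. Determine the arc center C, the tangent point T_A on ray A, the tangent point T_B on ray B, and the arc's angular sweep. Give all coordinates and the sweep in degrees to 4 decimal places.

center=(-35.5764,-33.7201) T_A=(-39.0307,-25.4892) T_B=(-28.5733,-39.2551) sweep=151.0881

bisector direction at 217.2226° = (-0.796292,-0.604913)
center distance |VC| = r/sin(θ/2) = 8.926339/sin(14.4559°) = 35.757476
C = V + |VC|·bis = (-35.5764,-33.7201)
T_A = V + ((C−V)·d_A)·d_A = V + 34.6254·d_A = (-39.0307,-25.4892)
T_B = V + ((C−V)·d_B)·d_B = V + 34.6254·d_B = (-28.5733,-39.2551)
sweep = 180° − θ = 151.0881°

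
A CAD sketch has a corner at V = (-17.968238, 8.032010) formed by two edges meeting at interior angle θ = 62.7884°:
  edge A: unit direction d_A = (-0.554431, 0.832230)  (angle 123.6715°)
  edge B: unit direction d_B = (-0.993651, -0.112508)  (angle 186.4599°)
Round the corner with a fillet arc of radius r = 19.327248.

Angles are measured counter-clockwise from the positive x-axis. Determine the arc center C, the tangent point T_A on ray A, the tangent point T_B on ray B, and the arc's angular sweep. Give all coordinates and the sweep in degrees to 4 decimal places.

bisector direction at 155.0657° = (-0.906792,0.421579)
center distance |VC| = r/sin(θ/2) = 19.327248/sin(31.3942°) = 37.101913
C = V + |VC|·bis = (-51.6119,23.6734)
T_A = V + ((C−V)·d_A)·d_A = V + 31.6703·d_A = (-35.5272,34.3890)
T_B = V + ((C−V)·d_B)·d_B = V + 31.6703·d_B = (-49.4375,4.4689)
sweep = 180° − θ = 117.2116°

center=(-51.6119,23.6734) T_A=(-35.5272,34.3890) T_B=(-49.4375,4.4689) sweep=117.2116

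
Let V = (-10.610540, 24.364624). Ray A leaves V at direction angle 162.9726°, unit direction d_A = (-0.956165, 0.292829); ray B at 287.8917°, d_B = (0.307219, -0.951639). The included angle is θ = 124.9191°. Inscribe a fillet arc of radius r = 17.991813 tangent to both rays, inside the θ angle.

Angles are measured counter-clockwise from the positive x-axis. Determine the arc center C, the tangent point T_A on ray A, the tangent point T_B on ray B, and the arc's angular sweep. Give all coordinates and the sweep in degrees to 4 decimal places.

center=(-24.8499,9.9088) T_A=(-19.5814,27.1120) T_B=(-7.7282,15.4363) sweep=55.0809

bisector direction at 225.4321° = (-0.701753,-0.712420)
center distance |VC| = r/sin(θ/2) = 17.991813/sin(62.4596°) = 20.291107
C = V + |VC|·bis = (-24.8499,9.9088)
T_A = V + ((C−V)·d_A)·d_A = V + 9.3821·d_A = (-19.5814,27.1120)
T_B = V + ((C−V)·d_B)·d_B = V + 9.3821·d_B = (-7.7282,15.4363)
sweep = 180° − θ = 55.0809°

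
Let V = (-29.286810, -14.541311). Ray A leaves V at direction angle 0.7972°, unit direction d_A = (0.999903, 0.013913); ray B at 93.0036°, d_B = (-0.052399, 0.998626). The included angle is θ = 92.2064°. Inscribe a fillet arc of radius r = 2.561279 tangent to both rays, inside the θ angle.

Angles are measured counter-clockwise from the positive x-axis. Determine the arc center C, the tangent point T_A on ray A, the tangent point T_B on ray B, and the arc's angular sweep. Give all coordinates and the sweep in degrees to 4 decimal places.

center=(-26.8582,-11.9460) T_A=(-26.8226,-14.5070) T_B=(-29.4159,-12.0802) sweep=87.7936

bisector direction at 46.9004° = (0.683269,0.730167)
center distance |VC| = r/sin(θ/2) = 2.561279/sin(46.1032°) = 3.554420
C = V + |VC|·bis = (-26.8582,-11.9460)
T_A = V + ((C−V)·d_A)·d_A = V + 2.4645·d_A = (-26.8226,-14.5070)
T_B = V + ((C−V)·d_B)·d_B = V + 2.4645·d_B = (-29.4159,-12.0802)
sweep = 180° − θ = 87.7936°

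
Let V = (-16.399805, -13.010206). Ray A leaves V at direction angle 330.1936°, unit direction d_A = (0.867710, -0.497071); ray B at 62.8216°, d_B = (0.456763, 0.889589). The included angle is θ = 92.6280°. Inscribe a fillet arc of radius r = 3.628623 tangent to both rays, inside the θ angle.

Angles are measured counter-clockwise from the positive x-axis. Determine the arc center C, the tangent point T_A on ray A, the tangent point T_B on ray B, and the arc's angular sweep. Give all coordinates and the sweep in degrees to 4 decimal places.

bisector direction at 16.5076° = (0.958782,0.284143)
center distance |VC| = r/sin(θ/2) = 3.628623/sin(46.3140°) = 5.017899
C = V + |VC|·bis = (-11.5887,-11.5844)
T_A = V + ((C−V)·d_A)·d_A = V + 3.4659·d_A = (-13.3924,-14.7330)
T_B = V + ((C−V)·d_B)·d_B = V + 3.4659·d_B = (-14.8167,-9.9270)
sweep = 180° − θ = 87.3720°

center=(-11.5887,-11.5844) T_A=(-13.3924,-14.7330) T_B=(-14.8167,-9.9270) sweep=87.3720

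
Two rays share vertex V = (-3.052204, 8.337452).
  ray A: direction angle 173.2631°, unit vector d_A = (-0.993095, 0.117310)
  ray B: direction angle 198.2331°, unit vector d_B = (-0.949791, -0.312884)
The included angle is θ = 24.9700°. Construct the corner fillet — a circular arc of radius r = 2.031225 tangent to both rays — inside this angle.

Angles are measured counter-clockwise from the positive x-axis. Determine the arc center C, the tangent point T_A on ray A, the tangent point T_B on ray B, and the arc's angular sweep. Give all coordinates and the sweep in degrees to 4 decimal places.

center=(-12.4008,7.3964) T_A=(-12.1625,9.4136) T_B=(-11.7652,5.4672) sweep=155.0300

bisector direction at 185.7481° = (-0.994972,-0.100155)
center distance |VC| = r/sin(θ/2) = 2.031225/sin(12.4850°) = 9.395815
C = V + |VC|·bis = (-12.4008,7.3964)
T_A = V + ((C−V)·d_A)·d_A = V + 9.1736·d_A = (-12.1625,9.4136)
T_B = V + ((C−V)·d_B)·d_B = V + 9.1736·d_B = (-11.7652,5.4672)
sweep = 180° − θ = 155.0300°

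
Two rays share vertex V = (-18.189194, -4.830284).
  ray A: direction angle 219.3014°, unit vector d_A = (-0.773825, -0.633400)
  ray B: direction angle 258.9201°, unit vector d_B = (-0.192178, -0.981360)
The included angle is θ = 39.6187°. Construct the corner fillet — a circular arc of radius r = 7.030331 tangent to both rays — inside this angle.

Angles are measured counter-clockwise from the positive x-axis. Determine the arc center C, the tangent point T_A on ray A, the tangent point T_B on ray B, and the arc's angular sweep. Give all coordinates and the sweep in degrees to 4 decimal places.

center=(-28.8393,-22.6329) T_A=(-33.2923,-17.1927) T_B=(-21.9400,-23.9840) sweep=140.3813

bisector direction at 239.1107° = (-0.513380,-0.858161)
center distance |VC| = r/sin(θ/2) = 7.030331/sin(19.8093°) = 20.745082
C = V + |VC|·bis = (-28.8393,-22.6329)
T_A = V + ((C−V)·d_A)·d_A = V + 19.5175·d_A = (-33.2923,-17.1927)
T_B = V + ((C−V)·d_B)·d_B = V + 19.5175·d_B = (-21.9400,-23.9840)
sweep = 180° − θ = 140.3813°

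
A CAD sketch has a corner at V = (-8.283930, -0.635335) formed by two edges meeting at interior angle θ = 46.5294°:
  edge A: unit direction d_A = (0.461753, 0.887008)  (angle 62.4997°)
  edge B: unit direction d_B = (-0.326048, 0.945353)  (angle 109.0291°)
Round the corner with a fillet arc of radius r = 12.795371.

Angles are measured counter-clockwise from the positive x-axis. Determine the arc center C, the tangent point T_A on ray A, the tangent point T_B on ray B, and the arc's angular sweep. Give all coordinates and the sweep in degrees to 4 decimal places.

bisector direction at 85.7644° = (0.073858,0.997269)
center distance |VC| = r/sin(θ/2) = 12.795371/sin(23.2647°) = 32.395020
C = V + |VC|·bis = (-5.8913,31.6712)
T_A = V + ((C−V)·d_A)·d_A = V + 29.7610·d_A = (5.4583,25.7629)
T_B = V + ((C−V)·d_B)·d_B = V + 29.7610·d_B = (-17.9874,27.4993)
sweep = 180° − θ = 133.4706°

center=(-5.8913,31.6712) T_A=(5.4583,25.7629) T_B=(-17.9874,27.4993) sweep=133.4706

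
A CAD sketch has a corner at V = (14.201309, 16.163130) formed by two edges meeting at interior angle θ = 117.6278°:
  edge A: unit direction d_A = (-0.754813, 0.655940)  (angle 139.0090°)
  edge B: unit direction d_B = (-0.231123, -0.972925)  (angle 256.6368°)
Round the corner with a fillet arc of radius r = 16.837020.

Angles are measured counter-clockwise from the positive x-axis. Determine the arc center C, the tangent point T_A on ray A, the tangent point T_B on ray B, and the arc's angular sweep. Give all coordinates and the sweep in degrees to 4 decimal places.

bisector direction at 197.8229° = (-0.952007,-0.306076)
center distance |VC| = r/sin(θ/2) = 16.837020/sin(58.8139°) = 19.681144
C = V + |VC|·bis = (-4.5353,10.1392)
T_A = V + ((C−V)·d_A)·d_A = V + 10.1913·d_A = (6.5088,22.8480)
T_B = V + ((C−V)·d_B)·d_B = V + 10.1913·d_B = (11.8459,6.2478)
sweep = 180° − θ = 62.3722°

center=(-4.5353,10.1392) T_A=(6.5088,22.8480) T_B=(11.8459,6.2478) sweep=62.3722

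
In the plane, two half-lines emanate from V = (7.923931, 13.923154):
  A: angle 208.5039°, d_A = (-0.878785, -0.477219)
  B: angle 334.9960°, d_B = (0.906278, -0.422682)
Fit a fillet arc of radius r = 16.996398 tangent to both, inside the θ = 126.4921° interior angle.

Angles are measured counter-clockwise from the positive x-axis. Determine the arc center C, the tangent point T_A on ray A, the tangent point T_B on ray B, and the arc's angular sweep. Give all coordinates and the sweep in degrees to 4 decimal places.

center=(8.5052,-5.1020) T_A=(0.3942,9.8342) T_B=(15.6892,10.3015) sweep=53.5079

bisector direction at 271.7500° = (0.030538,-0.999534)
center distance |VC| = r/sin(θ/2) = 16.996398/sin(63.2460°) = 19.034031
C = V + |VC|·bis = (8.5052,-5.1020)
T_A = V + ((C−V)·d_A)·d_A = V + 8.5684·d_A = (0.3942,9.8342)
T_B = V + ((C−V)·d_B)·d_B = V + 8.5684·d_B = (15.6892,10.3015)
sweep = 180° − θ = 53.5079°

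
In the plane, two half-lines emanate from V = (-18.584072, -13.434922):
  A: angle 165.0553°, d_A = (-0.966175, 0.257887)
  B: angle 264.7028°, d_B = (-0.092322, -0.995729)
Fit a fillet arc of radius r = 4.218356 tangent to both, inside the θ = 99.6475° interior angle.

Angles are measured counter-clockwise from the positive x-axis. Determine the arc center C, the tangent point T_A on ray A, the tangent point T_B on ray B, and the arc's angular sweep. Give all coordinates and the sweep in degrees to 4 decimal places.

center=(-23.1132,-16.5921) T_A=(-22.0254,-12.5164) T_B=(-18.9129,-16.9815) sweep=80.3525

bisector direction at 214.8791° = (-0.820361,-0.571846)
center distance |VC| = r/sin(θ/2) = 4.218356/sin(49.8237°) = 5.520949
C = V + |VC|·bis = (-23.1132,-16.5921)
T_A = V + ((C−V)·d_A)·d_A = V + 3.5618·d_A = (-22.0254,-12.5164)
T_B = V + ((C−V)·d_B)·d_B = V + 3.5618·d_B = (-18.9129,-16.9815)
sweep = 180° − θ = 80.3525°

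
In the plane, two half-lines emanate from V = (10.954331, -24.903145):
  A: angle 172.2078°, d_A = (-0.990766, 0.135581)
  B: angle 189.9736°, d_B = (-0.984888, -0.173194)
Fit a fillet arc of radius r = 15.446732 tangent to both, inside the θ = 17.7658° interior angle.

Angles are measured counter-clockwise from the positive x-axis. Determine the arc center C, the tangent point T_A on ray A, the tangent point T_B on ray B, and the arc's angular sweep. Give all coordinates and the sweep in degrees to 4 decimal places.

bisector direction at 181.0907° = (-0.999819,-0.019035)
center distance |VC| = r/sin(θ/2) = 15.446732/sin(8.8829°) = 100.033545
C = V + |VC|·bis = (-89.0611,-26.8073)
T_A = V + ((C−V)·d_A)·d_A = V + 98.8337·d_A = (-86.9668,-11.5032)
T_B = V + ((C−V)·d_B)·d_B = V + 98.8337·d_B = (-86.3858,-42.0206)
sweep = 180° − θ = 162.2342°

center=(-89.0611,-26.8073) T_A=(-86.9668,-11.5032) T_B=(-86.3858,-42.0206) sweep=162.2342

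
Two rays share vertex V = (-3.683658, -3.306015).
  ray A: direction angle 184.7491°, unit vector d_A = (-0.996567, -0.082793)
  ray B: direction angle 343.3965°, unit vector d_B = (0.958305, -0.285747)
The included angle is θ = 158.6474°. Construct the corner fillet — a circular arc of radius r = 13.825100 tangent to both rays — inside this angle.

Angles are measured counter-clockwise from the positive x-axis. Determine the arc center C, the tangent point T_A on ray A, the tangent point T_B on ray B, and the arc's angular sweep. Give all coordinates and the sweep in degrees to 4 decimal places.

bisector direction at 264.0728° = (-0.103265,-0.994654)
center distance |VC| = r/sin(θ/2) = 13.825100/sin(79.3237°) = 14.068635
C = V + |VC|·bis = (-5.1365,-17.2994)
T_A = V + ((C−V)·d_A)·d_A = V + 2.6064·d_A = (-6.2811,-3.5218)
T_B = V + ((C−V)·d_B)·d_B = V + 2.6064·d_B = (-1.1860,-4.0508)
sweep = 180° − θ = 21.3526°

center=(-5.1365,-17.2994) T_A=(-6.2811,-3.5218) T_B=(-1.1860,-4.0508) sweep=21.3526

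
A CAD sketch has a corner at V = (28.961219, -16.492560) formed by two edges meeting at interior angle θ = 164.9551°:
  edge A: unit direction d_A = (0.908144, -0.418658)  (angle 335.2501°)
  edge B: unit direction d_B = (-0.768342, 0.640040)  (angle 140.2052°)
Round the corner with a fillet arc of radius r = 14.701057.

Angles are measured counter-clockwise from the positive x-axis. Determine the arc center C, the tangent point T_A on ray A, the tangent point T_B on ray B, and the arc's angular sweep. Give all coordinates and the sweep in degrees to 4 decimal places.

bisector direction at 57.7276° = (0.533944,0.845520)
center distance |VC| = r/sin(θ/2) = 14.701057/sin(82.4775°) = 14.828678
C = V + |VC|·bis = (36.8789,-3.9546)
T_A = V + ((C−V)·d_A)·d_A = V + 1.9413·d_A = (30.7242,-17.3053)
T_B = V + ((C−V)·d_B)·d_B = V + 1.9413·d_B = (27.4696,-15.2501)
sweep = 180° − θ = 15.0449°

center=(36.8789,-3.9546) T_A=(30.7242,-17.3053) T_B=(27.4696,-15.2501) sweep=15.0449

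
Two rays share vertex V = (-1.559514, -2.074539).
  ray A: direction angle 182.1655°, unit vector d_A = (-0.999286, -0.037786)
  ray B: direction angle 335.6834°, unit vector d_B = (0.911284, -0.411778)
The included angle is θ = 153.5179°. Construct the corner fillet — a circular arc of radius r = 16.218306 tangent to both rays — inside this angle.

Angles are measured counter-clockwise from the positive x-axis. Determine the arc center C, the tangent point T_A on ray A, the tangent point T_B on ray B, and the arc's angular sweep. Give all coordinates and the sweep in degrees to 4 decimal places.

center=(-4.7602,-18.4255) T_A=(-5.3730,-2.2187) T_B=(1.9182,-3.6460) sweep=26.4821

bisector direction at 258.9245° = (-0.192103,-0.981375)
center distance |VC| = r/sin(θ/2) = 16.218306/sin(76.7589°) = 16.661244
C = V + |VC|·bis = (-4.7602,-18.4255)
T_A = V + ((C−V)·d_A)·d_A = V + 3.8162·d_A = (-5.3730,-2.2187)
T_B = V + ((C−V)·d_B)·d_B = V + 3.8162·d_B = (1.9182,-3.6460)
sweep = 180° − θ = 26.4821°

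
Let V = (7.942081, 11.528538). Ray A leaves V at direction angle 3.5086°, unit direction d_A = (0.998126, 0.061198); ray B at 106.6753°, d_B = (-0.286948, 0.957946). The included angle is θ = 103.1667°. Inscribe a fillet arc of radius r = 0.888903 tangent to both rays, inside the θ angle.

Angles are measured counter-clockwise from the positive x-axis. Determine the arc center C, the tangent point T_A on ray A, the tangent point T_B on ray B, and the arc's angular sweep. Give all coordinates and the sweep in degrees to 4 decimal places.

center=(8.5913,12.4589) T_A=(8.6457,11.5717) T_B=(7.7398,12.2038) sweep=76.8333

bisector direction at 55.0920° = (0.572261,0.820071)
center distance |VC| = r/sin(θ/2) = 0.888903/sin(51.5834°) = 1.134510
C = V + |VC|·bis = (8.5913,12.4589)
T_A = V + ((C−V)·d_A)·d_A = V + 0.7050·d_A = (8.6457,11.5717)
T_B = V + ((C−V)·d_B)·d_B = V + 0.7050·d_B = (7.7398,12.2038)
sweep = 180° − θ = 76.8333°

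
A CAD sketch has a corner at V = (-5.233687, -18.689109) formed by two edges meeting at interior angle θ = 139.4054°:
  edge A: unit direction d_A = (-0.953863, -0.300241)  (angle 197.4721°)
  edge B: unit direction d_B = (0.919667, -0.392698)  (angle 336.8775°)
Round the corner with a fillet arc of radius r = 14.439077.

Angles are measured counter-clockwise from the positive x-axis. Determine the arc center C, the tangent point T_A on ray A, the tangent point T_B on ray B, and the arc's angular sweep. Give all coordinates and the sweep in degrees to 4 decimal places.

bisector direction at 267.1748° = (-0.049289,-0.998785)
center distance |VC| = r/sin(θ/2) = 14.439077/sin(69.7027°) = 15.395027
C = V + |VC|·bis = (-5.9925,-34.0654)
T_A = V + ((C−V)·d_A)·d_A = V + 5.3404·d_A = (-10.3277,-20.2925)
T_B = V + ((C−V)·d_B)·d_B = V + 5.3404·d_B = (-0.3223,-20.7863)
sweep = 180° − θ = 40.5946°

center=(-5.9925,-34.0654) T_A=(-10.3277,-20.2925) T_B=(-0.3223,-20.7863) sweep=40.5946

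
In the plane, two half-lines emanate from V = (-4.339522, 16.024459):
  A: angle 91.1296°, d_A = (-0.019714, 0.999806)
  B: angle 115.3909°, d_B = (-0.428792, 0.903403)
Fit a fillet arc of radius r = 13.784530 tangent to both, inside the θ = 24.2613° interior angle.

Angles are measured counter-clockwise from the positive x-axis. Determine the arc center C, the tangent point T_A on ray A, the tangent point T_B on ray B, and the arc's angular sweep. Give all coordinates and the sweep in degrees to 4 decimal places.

bisector direction at 103.2602° = (-0.229375,0.973338)
center distance |VC| = r/sin(θ/2) = 13.784530/sin(12.1306°) = 65.596391
C = V + |VC|·bis = (-19.3857,79.8719)
T_A = V + ((C−V)·d_A)·d_A = V + 64.1317·d_A = (-5.6038,80.1437)
T_B = V + ((C−V)·d_B)·d_B = V + 64.1317·d_B = (-31.8387,73.9612)
sweep = 180° − θ = 155.7387°

center=(-19.3857,79.8719) T_A=(-5.6038,80.1437) T_B=(-31.8387,73.9612) sweep=155.7387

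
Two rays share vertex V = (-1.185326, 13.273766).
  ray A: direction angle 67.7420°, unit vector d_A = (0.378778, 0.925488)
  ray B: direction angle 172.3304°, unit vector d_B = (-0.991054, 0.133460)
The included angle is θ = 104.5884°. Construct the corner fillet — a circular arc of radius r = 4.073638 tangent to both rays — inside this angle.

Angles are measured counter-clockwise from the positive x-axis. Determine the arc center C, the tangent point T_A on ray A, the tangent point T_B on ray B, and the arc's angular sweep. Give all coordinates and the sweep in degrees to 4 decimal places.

center=(-3.7626,17.7312) T_A=(0.0075,16.1882) T_B=(-4.3063,13.6940) sweep=75.4116

bisector direction at 120.0362° = (-0.500547,0.865709)
center distance |VC| = r/sin(θ/2) = 4.073638/sin(52.2942°) = 5.148933
C = V + |VC|·bis = (-3.7626,17.7312)
T_A = V + ((C−V)·d_A)·d_A = V + 3.1491·d_A = (0.0075,16.1882)
T_B = V + ((C−V)·d_B)·d_B = V + 3.1491·d_B = (-4.3063,13.6940)
sweep = 180° − θ = 75.4116°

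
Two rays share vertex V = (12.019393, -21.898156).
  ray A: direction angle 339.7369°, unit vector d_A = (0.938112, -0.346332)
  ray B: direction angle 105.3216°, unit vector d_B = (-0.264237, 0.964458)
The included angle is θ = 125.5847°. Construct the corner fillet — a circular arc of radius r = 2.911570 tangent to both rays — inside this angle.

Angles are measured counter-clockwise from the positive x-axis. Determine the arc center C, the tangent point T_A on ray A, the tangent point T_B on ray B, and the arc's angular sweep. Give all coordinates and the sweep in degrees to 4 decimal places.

center=(14.4320,-19.6852) T_A=(13.4236,-22.4166) T_B=(11.6239,-20.4545) sweep=54.4153

bisector direction at 42.5292° = (0.736932,0.675967)
center distance |VC| = r/sin(θ/2) = 2.911570/sin(62.7923°) = 3.273798
C = V + |VC|·bis = (14.4320,-19.6852)
T_A = V + ((C−V)·d_A)·d_A = V + 1.4968·d_A = (13.4236,-22.4166)
T_B = V + ((C−V)·d_B)·d_B = V + 1.4968·d_B = (11.6239,-20.4545)
sweep = 180° − θ = 54.4153°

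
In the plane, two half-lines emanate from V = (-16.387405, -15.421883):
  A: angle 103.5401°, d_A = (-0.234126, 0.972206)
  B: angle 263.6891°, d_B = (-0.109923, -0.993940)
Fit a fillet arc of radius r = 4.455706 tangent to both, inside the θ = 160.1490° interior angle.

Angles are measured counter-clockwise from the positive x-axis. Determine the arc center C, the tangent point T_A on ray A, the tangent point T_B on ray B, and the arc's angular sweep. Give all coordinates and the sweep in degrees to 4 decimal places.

bisector direction at 183.6146° = (-0.998011,-0.063045)
center distance |VC| = r/sin(θ/2) = 4.455706/sin(80.0745°) = 4.523409
C = V + |VC|·bis = (-20.9018,-15.7071)
T_A = V + ((C−V)·d_A)·d_A = V + 0.7797·d_A = (-16.5700,-14.6639)
T_B = V + ((C−V)·d_B)·d_B = V + 0.7797·d_B = (-16.4731,-16.1968)
sweep = 180° − θ = 19.8510°

center=(-20.9018,-15.7071) T_A=(-16.5700,-14.6639) T_B=(-16.4731,-16.1968) sweep=19.8510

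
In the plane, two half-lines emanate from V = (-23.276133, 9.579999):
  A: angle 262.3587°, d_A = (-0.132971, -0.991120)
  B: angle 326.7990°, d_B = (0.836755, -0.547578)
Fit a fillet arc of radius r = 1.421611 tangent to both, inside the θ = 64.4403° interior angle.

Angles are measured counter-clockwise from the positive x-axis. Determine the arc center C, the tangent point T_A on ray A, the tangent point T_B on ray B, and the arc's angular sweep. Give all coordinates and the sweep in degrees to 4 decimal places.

center=(-22.1671,7.1553) T_A=(-23.5761,7.3443) T_B=(-21.3886,8.3448) sweep=115.5597

bisector direction at 294.5789° = (0.415945,-0.909390)
center distance |VC| = r/sin(θ/2) = 1.421611/sin(32.2201°) = 2.666318
C = V + |VC|·bis = (-22.1671,7.1553)
T_A = V + ((C−V)·d_A)·d_A = V + 2.2557·d_A = (-23.5761,7.3443)
T_B = V + ((C−V)·d_B)·d_B = V + 2.2557·d_B = (-21.3886,8.3448)
sweep = 180° − θ = 115.5597°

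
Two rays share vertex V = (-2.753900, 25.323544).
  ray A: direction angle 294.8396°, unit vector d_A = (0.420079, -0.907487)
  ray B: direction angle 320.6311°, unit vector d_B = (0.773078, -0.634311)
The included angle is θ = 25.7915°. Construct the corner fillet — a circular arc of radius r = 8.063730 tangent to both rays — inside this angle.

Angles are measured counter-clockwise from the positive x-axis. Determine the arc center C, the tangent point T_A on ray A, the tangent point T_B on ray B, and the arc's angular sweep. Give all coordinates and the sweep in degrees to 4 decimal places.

bisector direction at 307.7354° = (0.612015,-0.790846)
center distance |VC| = r/sin(θ/2) = 8.063730/sin(12.8957°) = 36.131415
C = V + |VC|·bis = (19.3591,-3.2508)
T_A = V + ((C−V)·d_A)·d_A = V + 35.2201·d_A = (12.0413,-6.6383)
T_B = V + ((C−V)·d_B)·d_B = V + 35.2201·d_B = (24.4740,2.9830)
sweep = 180° − θ = 154.2085°

center=(19.3591,-3.2508) T_A=(12.0413,-6.6383) T_B=(24.4740,2.9830) sweep=154.2085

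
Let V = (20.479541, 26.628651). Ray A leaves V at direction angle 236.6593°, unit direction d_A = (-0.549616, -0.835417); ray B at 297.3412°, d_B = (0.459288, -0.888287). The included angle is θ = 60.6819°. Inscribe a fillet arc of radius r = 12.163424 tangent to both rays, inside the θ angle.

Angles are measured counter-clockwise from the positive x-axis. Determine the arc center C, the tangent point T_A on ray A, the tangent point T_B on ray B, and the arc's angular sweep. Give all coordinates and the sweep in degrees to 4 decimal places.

center=(19.2194,2.5826) T_A=(9.0579,9.2678) T_B=(30.0241,8.1691) sweep=119.3181

bisector direction at 267.0002° = (-0.052332,-0.998630)
center distance |VC| = r/sin(θ/2) = 12.163424/sin(30.3409°) = 24.079095
C = V + |VC|·bis = (19.2194,2.5826)
T_A = V + ((C−V)·d_A)·d_A = V + 20.7811·d_A = (9.0579,9.2678)
T_B = V + ((C−V)·d_B)·d_B = V + 20.7811·d_B = (30.0241,8.1691)
sweep = 180° − θ = 119.3181°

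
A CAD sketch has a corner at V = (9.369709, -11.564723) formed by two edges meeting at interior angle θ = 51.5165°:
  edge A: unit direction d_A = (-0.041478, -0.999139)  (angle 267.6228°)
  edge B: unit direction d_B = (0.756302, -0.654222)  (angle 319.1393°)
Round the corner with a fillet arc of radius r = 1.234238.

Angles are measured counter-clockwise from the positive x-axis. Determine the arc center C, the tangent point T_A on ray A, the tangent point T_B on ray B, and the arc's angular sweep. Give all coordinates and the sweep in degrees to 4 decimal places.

center=(10.4968,-14.1716) T_A=(9.2636,-14.1204) T_B=(11.3043,-13.2382) sweep=128.4835

bisector direction at 293.3811° = (0.396844,-0.917886)
center distance |VC| = r/sin(θ/2) = 1.234238/sin(25.7583°) = 2.840104
C = V + |VC|·bis = (10.4968,-14.1716)
T_A = V + ((C−V)·d_A)·d_A = V + 2.5579·d_A = (9.2636,-14.1204)
T_B = V + ((C−V)·d_B)·d_B = V + 2.5579·d_B = (11.3043,-13.2382)
sweep = 180° − θ = 128.4835°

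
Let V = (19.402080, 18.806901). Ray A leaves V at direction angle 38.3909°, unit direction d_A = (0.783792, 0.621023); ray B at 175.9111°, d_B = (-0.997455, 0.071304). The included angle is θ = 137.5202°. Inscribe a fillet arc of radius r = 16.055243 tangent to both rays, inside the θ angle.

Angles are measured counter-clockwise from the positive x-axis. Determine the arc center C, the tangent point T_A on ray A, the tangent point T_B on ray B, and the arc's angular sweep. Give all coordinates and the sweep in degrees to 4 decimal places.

center=(14.3225,35.2662) T_A=(24.2932,22.6823) T_B=(13.1777,19.2519) sweep=42.4798

bisector direction at 107.1510° = (-0.294891,0.955531)
center distance |VC| = r/sin(θ/2) = 16.055243/sin(68.7601°) = 17.225330
C = V + |VC|·bis = (14.3225,35.2662)
T_A = V + ((C−V)·d_A)·d_A = V + 6.2403·d_A = (24.2932,22.6823)
T_B = V + ((C−V)·d_B)·d_B = V + 6.2403·d_B = (13.1777,19.2519)
sweep = 180° − θ = 42.4798°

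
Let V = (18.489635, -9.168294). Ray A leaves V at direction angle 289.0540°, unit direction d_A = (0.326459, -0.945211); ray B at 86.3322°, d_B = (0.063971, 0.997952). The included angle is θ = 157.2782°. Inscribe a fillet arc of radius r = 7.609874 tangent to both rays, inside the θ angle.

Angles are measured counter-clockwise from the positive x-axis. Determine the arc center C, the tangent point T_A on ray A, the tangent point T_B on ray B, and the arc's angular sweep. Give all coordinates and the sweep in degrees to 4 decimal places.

center=(26.1817,-8.1292) T_A=(18.9888,-10.6135) T_B=(18.5874,-7.6424) sweep=22.7218

bisector direction at 7.6931° = (0.990999,0.133867)
center distance |VC| = r/sin(θ/2) = 7.609874/sin(78.6391°) = 7.761963
C = V + |VC|·bis = (26.1817,-8.1292)
T_A = V + ((C−V)·d_A)·d_A = V + 1.5290·d_A = (18.9888,-10.6135)
T_B = V + ((C−V)·d_B)·d_B = V + 1.5290·d_B = (18.5874,-7.6424)
sweep = 180° − θ = 22.7218°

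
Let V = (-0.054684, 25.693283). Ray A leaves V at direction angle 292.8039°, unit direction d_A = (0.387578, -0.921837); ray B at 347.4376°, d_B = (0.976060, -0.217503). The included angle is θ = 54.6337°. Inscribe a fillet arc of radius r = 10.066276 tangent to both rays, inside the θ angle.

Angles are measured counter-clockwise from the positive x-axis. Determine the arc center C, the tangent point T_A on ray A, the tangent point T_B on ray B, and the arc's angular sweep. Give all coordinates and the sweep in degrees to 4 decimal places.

center=(16.7783,11.6291) T_A=(7.4988,7.7276) T_B=(18.9677,21.4544) sweep=125.3663

bisector direction at 320.1207° = (0.767397,-0.641172)
center distance |VC| = r/sin(θ/2) = 10.066276/sin(27.3168°) = 21.935144
C = V + |VC|·bis = (16.7783,11.6291)
T_A = V + ((C−V)·d_A)·d_A = V + 19.4890·d_A = (7.4988,7.7276)
T_B = V + ((C−V)·d_B)·d_B = V + 19.4890·d_B = (18.9677,21.4544)
sweep = 180° − θ = 125.3663°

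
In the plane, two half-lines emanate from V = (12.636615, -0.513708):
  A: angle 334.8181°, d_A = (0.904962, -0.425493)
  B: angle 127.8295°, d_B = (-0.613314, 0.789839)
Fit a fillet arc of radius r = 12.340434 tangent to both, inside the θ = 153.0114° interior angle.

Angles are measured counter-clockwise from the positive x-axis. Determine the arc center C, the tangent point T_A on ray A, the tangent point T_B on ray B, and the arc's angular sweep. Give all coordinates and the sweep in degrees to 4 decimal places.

center=(20.5673,9.3939) T_A=(15.3165,-1.7738) T_B=(10.8204,1.8253) sweep=26.9886

bisector direction at 51.3238° = (0.624918,0.780690)
center distance |VC| = r/sin(θ/2) = 12.340434/sin(76.5057°) = 12.690787
C = V + |VC|·bis = (20.5673,9.3939)
T_A = V + ((C−V)·d_A)·d_A = V + 2.9614·d_A = (15.3165,-1.7738)
T_B = V + ((C−V)·d_B)·d_B = V + 2.9614·d_B = (10.8204,1.8253)
sweep = 180° − θ = 26.9886°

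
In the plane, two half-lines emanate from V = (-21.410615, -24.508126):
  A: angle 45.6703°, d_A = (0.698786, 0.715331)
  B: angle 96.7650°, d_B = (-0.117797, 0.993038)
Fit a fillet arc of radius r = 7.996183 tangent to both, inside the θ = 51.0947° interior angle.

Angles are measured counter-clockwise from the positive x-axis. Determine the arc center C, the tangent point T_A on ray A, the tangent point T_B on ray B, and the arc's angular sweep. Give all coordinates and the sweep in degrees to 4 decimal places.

center=(-15.4407,-6.9539) T_A=(-9.7208,-12.5415) T_B=(-23.3812,-7.8958) sweep=128.9053

bisector direction at 71.2177° = (0.321974,0.946748)
center distance |VC| = r/sin(θ/2) = 7.996183/sin(25.5474°) = 18.541579
C = V + |VC|·bis = (-15.4407,-6.9539)
T_A = V + ((C−V)·d_A)·d_A = V + 16.7288·d_A = (-9.7208,-12.5415)
T_B = V + ((C−V)·d_B)·d_B = V + 16.7288·d_B = (-23.3812,-7.8958)
sweep = 180° − θ = 128.9053°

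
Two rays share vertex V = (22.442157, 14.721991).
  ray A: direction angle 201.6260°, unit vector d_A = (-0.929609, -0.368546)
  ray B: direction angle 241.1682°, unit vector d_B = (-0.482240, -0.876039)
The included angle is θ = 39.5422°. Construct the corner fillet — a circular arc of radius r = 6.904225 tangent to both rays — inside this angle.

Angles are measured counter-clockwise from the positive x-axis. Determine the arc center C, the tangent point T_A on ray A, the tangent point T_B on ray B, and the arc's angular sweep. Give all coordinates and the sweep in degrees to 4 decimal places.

center=(7.1311,1.2249) T_A=(4.5866,7.6431) T_B=(13.1795,-2.1046) sweep=140.4578

bisector direction at 221.3971° = (-0.750145,-0.661274)
center distance |VC| = r/sin(θ/2) = 6.904225/sin(19.7711°) = 20.410801
C = V + |VC|·bis = (7.1311,1.2249)
T_A = V + ((C−V)·d_A)·d_A = V + 19.2076·d_A = (4.5866,7.6431)
T_B = V + ((C−V)·d_B)·d_B = V + 19.2076·d_B = (13.1795,-2.1046)
sweep = 180° − θ = 140.4578°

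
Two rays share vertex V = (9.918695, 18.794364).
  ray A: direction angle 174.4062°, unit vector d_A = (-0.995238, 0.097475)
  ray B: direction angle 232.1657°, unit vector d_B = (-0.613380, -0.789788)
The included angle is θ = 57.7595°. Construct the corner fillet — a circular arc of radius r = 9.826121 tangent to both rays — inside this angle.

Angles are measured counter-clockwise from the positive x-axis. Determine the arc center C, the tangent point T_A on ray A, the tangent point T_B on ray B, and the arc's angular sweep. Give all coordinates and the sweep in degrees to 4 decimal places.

bisector direction at 203.2859° = (-0.918543,-0.395320)
center distance |VC| = r/sin(θ/2) = 9.826121/sin(28.8798°) = 20.345076
C = V + |VC|·bis = (-8.7691,10.7515)
T_A = V + ((C−V)·d_A)·d_A = V + 17.8149·d_A = (-7.8113,20.5309)
T_B = V + ((C−V)·d_B)·d_B = V + 17.8149·d_B = (-1.0086,4.7244)
sweep = 180° − θ = 122.2405°

center=(-8.7691,10.7515) T_A=(-7.8113,20.5309) T_B=(-1.0086,4.7244) sweep=122.2405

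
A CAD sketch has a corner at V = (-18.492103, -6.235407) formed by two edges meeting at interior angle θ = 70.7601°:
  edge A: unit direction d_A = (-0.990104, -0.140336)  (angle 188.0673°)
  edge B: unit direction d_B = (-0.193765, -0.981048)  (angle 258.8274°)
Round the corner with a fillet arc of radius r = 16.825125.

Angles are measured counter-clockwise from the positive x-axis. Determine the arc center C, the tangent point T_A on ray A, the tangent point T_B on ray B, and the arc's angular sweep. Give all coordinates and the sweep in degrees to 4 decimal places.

bisector direction at 223.4474° = (-0.726007,-0.687688)
center distance |VC| = r/sin(θ/2) = 16.825125/sin(35.3800°) = 29.059073
C = V + |VC|·bis = (-39.5892,-26.2190)
T_A = V + ((C−V)·d_A)·d_A = V + 23.6927·d_A = (-41.9504,-9.5604)
T_B = V + ((C−V)·d_B)·d_B = V + 23.6927·d_B = (-23.0829,-29.4791)
sweep = 180° − θ = 109.2399°

center=(-39.5892,-26.2190) T_A=(-41.9504,-9.5604) T_B=(-23.0829,-29.4791) sweep=109.2399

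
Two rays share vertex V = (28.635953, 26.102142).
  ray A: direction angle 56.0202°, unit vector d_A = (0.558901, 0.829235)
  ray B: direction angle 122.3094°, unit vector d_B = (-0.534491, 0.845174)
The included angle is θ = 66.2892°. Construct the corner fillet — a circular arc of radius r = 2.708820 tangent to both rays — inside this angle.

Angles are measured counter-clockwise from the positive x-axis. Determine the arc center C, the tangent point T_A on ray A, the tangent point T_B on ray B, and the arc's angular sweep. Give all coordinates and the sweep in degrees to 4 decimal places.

center=(28.7082,31.0560) T_A=(30.9544,29.5420) T_B=(26.4187,29.6081) sweep=113.7108

bisector direction at 89.1648° = (0.014576,0.999894)
center distance |VC| = r/sin(θ/2) = 2.708820/sin(33.1446°) = 4.954368
C = V + |VC|·bis = (28.7082,31.0560)
T_A = V + ((C−V)·d_A)·d_A = V + 4.1483·d_A = (30.9544,29.5420)
T_B = V + ((C−V)·d_B)·d_B = V + 4.1483·d_B = (26.4187,29.6081)
sweep = 180° − θ = 113.7108°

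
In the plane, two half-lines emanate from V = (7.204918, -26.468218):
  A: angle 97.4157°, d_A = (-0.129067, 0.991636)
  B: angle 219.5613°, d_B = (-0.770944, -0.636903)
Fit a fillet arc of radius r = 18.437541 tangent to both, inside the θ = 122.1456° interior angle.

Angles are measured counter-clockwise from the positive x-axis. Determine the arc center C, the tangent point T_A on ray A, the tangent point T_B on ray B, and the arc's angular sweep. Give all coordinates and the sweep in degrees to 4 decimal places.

center=(-12.3935,-18.7436) T_A=(5.8898,-16.3640) T_B=(-0.6506,-32.9579) sweep=57.8544

bisector direction at 158.4885° = (-0.930344,0.366688)
center distance |VC| = r/sin(θ/2) = 18.437541/sin(61.0728°) = 21.065818
C = V + |VC|·bis = (-12.3935,-18.7436)
T_A = V + ((C−V)·d_A)·d_A = V + 10.1895·d_A = (5.8898,-16.3640)
T_B = V + ((C−V)·d_B)·d_B = V + 10.1895·d_B = (-0.6506,-32.9579)
sweep = 180° − θ = 57.8544°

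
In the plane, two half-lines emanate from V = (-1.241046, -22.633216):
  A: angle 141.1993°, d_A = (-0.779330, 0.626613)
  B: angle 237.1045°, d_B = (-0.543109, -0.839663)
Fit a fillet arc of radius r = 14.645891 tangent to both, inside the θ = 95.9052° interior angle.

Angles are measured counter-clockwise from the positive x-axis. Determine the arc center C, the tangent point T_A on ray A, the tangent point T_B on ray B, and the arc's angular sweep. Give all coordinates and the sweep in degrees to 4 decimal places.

bisector direction at 189.1519° = (-0.987270,-0.159052)
center distance |VC| = r/sin(θ/2) = 14.645891/sin(47.9526°) = 19.722688
C = V + |VC|·bis = (-20.7127,-25.7702)
T_A = V + ((C−V)·d_A)·d_A = V + 13.2092·d_A = (-11.5354,-14.3562)
T_B = V + ((C−V)·d_B)·d_B = V + 13.2092·d_B = (-8.4151,-33.7245)
sweep = 180° − θ = 84.0948°

center=(-20.7127,-25.7702) T_A=(-11.5354,-14.3562) T_B=(-8.4151,-33.7245) sweep=84.0948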